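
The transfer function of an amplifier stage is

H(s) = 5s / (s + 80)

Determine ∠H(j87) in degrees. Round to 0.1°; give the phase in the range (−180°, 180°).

42.6°

At s = jω = j87:
zero at origin: s = j87 → |·| = 87, ∠ = 90.00°
pole (s+80): 80 + j87 → |·| = √(80²+87²) = √13969 ≈ 118.19, ∠ = arctan(87/80) ≈ 47.40°
∠H = 90.00° − 47.40° = 42.60°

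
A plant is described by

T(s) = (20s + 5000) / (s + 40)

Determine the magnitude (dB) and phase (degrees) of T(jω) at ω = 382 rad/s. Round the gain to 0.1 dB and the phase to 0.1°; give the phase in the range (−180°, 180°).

27.5 dB, -27.2°

Substitute s = j382:
Numerator: 20(j382) + 5000 = 5000 + j7640
Denominator: (j382) + 40 = 40 + j382
|N| = √(5000² + 7640²) ≈ 9130.7, ∠N ≈ 56.80°
|D| = √(40² + 382²) ≈ 384.09, ∠D ≈ 84.02°
|T| = 9130.7 / 384.09 ≈ 23.772
Gain = 20 log₁₀(23.772) ≈ 27.52 dB
∠T = 56.80° − 84.02° = -27.22°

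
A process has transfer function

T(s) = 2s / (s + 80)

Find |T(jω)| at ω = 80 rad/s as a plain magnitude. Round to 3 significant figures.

1.41

At s = jω = j80:
zero at origin: s = j80 → |·| = 80, ∠ = 90.00°
pole (s+80): 80 + j80 → |·| = √(80²+80²) = √12800 ≈ 113.14, ∠ = arctan(80/80) ≈ 45.00°
|T| = 2 · 80 / 113.14 ≈ 1.4142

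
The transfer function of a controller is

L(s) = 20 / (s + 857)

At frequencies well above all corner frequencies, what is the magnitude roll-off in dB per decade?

-20 dB/decade

Each pole contributes −20 dB/decade at high frequency; each zero contributes +20 dB/decade.
Net: 0 zero(s) − 1 pole(s) → -20 dB/decade.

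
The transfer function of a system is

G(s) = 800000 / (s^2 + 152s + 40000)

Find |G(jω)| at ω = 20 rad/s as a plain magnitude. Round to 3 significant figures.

20.1

At s = jω = j20:
quadratic: (j20)² + 152·j20 + 40000 = 39600 + j3040 → |·| ≈ 39717, ∠ ≈ 4.39°
|G| = 800000 / 39717 ≈ 20.143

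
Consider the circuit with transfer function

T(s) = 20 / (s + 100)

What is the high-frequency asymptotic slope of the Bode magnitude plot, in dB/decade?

Each pole contributes −20 dB/decade at high frequency; each zero contributes +20 dB/decade.
Net: 0 zero(s) − 1 pole(s) → -20 dB/decade.

-20 dB/decade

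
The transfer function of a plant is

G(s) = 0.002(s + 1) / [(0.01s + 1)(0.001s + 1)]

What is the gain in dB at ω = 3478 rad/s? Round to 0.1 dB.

At ω = 3478 rad/s:
zero (1 + j3478·1) = 1 + j3478 → |·| ≈ 3478, ∠ ≈ 89.98°
pole (1 + j3478·0.01) = 1 + j34.78 → |·| ≈ 34.794, ∠ ≈ 88.35°
pole (1 + j3478·0.001) = 1 + j3.478 → |·| ≈ 3.6189, ∠ ≈ 73.96°
|G| = 0.002 · 3478 / (34.794 · 3.6189) ≈ 0.055243
Gain = 20 log₁₀(0.055243) ≈ -25.15 dB

-25.2 dB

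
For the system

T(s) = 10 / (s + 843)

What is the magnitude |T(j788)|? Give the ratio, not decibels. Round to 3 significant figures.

Substitute s = j788:
Numerator: 10 = 10 + j0
Denominator: (j788) + 843 = 843 + j788
|N| = √(10² + 0²) ≈ 10, ∠N ≈ 0.00°
|D| = √(843² + 788²) ≈ 1153.9, ∠D ≈ 43.07°
|T| = 10 / 1153.9 ≈ 0.0086663

0.00867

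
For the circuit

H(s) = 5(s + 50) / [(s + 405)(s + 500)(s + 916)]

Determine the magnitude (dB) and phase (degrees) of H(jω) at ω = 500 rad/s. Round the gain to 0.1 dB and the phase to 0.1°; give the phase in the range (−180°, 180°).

At s = jω = j500:
zero (s+50): 50 + j500 → |·| = √(50²+500²) = √252500 ≈ 502.49, ∠ = arctan(500/50) ≈ 84.29°
pole (s+405): 405 + j500 → |·| = √(405²+500²) = √414025 ≈ 643.45, ∠ = arctan(500/405) ≈ 50.99°
pole (s+500): 500 + j500 → |·| = √(500²+500²) = √500000 ≈ 707.11, ∠ = arctan(500/500) ≈ 45.00°
pole (s+916): 916 + j500 → |·| = √(916²+500²) = √1089056 ≈ 1043.6, ∠ = arctan(500/916) ≈ 28.63°
|H| = 5 · 502.49 / 4.7483e+08 ≈ 5.2913e-06
Gain = 20 log₁₀(5.2913e-06) ≈ -105.53 dB
∠H = 84.29° − 124.62° = -40.33°

-105.5 dB, -40.3°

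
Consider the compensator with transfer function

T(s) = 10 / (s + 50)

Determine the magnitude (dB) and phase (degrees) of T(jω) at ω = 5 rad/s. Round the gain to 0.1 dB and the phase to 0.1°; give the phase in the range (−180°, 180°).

Substitute s = j5:
Numerator: 10 = 10 + j0
Denominator: (j5) + 50 = 50 + j5
|N| = √(10² + 0²) ≈ 10, ∠N ≈ 0.00°
|D| = √(50² + 5²) ≈ 50.249, ∠D ≈ 5.71°
|T| = 10 / 50.249 ≈ 0.19901
Gain = 20 log₁₀(0.19901) ≈ -14.02 dB
∠T = 0.00° − 5.71° = -5.71°

-14.0 dB, -5.7°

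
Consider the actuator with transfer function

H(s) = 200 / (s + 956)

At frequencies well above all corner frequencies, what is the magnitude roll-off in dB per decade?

-20 dB/decade

Each pole contributes −20 dB/decade at high frequency; each zero contributes +20 dB/decade.
Net: 0 zero(s) − 1 pole(s) → -20 dB/decade.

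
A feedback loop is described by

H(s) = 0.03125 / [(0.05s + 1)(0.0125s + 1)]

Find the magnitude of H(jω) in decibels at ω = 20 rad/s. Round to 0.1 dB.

At ω = 20 rad/s:
pole (1 + j20·0.05) = 1 + j1 → |·| ≈ 1.4142, ∠ ≈ 45.00°
pole (1 + j20·0.0125) = 1 + j0.25 → |·| ≈ 1.0308, ∠ ≈ 14.04°
|H| = 0.03125 · 1 / (1.4142 · 1.0308) ≈ 0.021437
Gain = 20 log₁₀(0.021437) ≈ -33.38 dB

-33.4 dB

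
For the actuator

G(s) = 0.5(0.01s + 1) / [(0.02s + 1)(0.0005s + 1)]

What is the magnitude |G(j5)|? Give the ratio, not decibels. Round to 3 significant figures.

At ω = 5 rad/s:
zero (1 + j5·0.01) = 1 + j0.05 → |·| ≈ 1.0012, ∠ ≈ 2.86°
pole (1 + j5·0.02) = 1 + j0.1 → |·| ≈ 1.005, ∠ ≈ 5.71°
pole (1 + j5·0.0005) = 1 + j0.0025 → |·| ≈ 1, ∠ ≈ 0.14°
|G| = 0.5 · 1.0012 / (1.005 · 1) ≈ 0.49811

0.498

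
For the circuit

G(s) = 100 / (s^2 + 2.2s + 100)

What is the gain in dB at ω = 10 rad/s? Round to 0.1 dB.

13.2 dB

At s = jω = j10:
quadratic: (j10)² + 2.2·j10 + 100 = 0 + j22 → |·| ≈ 22, ∠ ≈ 90.00°
|G| = 100 / 22 ≈ 4.5455
Gain = 20 log₁₀(4.5455) ≈ 13.15 dB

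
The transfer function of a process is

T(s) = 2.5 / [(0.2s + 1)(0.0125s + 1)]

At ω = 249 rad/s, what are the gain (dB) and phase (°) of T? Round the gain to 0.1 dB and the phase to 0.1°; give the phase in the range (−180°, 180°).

At ω = 249 rad/s:
pole (1 + j249·0.2) = 1 + j49.8 → |·| ≈ 49.81, ∠ ≈ 88.85°
pole (1 + j249·0.0125) = 1 + j3.1125 → |·| ≈ 3.2692, ∠ ≈ 72.19°
|T| = 2.5 · 1 / (49.81 · 3.2692) ≈ 0.015353
Gain = 20 log₁₀(0.015353) ≈ -36.28 dB
∠T = (0°) − (88.85° + 72.19°) = -161.04°

-36.3 dB, -161.0°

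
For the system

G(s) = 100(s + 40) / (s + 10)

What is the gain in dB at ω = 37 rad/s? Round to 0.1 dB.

43.1 dB

At s = jω = j37:
zero (s+40): 40 + j37 → |·| = √(40²+37²) = √2969 ≈ 54.489, ∠ = arctan(37/40) ≈ 42.77°
pole (s+10): 10 + j37 → |·| = √(10²+37²) = √1469 ≈ 38.328, ∠ = arctan(37/10) ≈ 74.88°
|G| = 100 · 54.489 / 38.328 ≈ 142.16
Gain = 20 log₁₀(142.16) ≈ 43.06 dB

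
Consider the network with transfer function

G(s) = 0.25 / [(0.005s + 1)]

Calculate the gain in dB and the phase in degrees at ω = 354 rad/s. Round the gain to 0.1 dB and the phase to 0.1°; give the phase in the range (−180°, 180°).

At ω = 354 rad/s:
pole (1 + j354·0.005) = 1 + j1.77 → |·| ≈ 2.033, ∠ ≈ 60.53°
|G| = 0.25 · 1 / (2.033) ≈ 0.12297
Gain = 20 log₁₀(0.12297) ≈ -18.20 dB
∠G = (0°) − (60.53°) = -60.53°

-18.2 dB, -60.5°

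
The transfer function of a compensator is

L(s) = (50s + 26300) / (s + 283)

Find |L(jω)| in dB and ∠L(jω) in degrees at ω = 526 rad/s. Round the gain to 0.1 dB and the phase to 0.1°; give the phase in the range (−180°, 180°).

Substitute s = j526:
Numerator: 50(j526) + 26300 = 26300 + j26300
Denominator: (j526) + 283 = 283 + j526
|N| = √(26300² + 26300²) ≈ 37194, ∠N ≈ 45.00°
|D| = √(283² + 526²) ≈ 597.3, ∠D ≈ 61.72°
|L| = 37194 / 597.3 ≈ 62.27
Gain = 20 log₁₀(62.27) ≈ 35.89 dB
∠L = 45.00° − 61.72° = -16.72°

35.9 dB, -16.7°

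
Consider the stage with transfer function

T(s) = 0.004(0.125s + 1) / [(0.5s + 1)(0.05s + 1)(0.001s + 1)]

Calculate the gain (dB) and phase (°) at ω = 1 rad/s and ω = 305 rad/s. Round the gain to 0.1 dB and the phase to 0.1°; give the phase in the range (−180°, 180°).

ω = 1: -48.9 dB, -22.4°; ω = 305: -84.1 dB, -104.3°

At ω = 1 rad/s:
zero (1 + j1·0.125) = 1 + j0.125 → |·| ≈ 1.0078, ∠ ≈ 7.13°
pole (1 + j1·0.5) = 1 + j0.5 → |·| ≈ 1.118, ∠ ≈ 26.57°
pole (1 + j1·0.05) = 1 + j0.05 → |·| ≈ 1.0012, ∠ ≈ 2.86°
pole (1 + j1·0.001) = 1 + j0.001 → |·| ≈ 1, ∠ ≈ 0.06°
|T| = 0.004 · 1.0078 / (1.118 · 1.0012 · 1) ≈ 0.0036014
Gain = 20 log₁₀(0.0036014) ≈ -48.87 dB
∠T = (7.13°) − (26.57° + 2.86° + 0.06°) = -22.36°

At ω = 305 rad/s:
zero (1 + j305·0.125) = 1 + j38.125 → |·| ≈ 38.138, ∠ ≈ 88.50°
pole (1 + j305·0.5) = 1 + j152.5 → |·| ≈ 152.5, ∠ ≈ 89.62°
pole (1 + j305·0.05) = 1 + j15.25 → |·| ≈ 15.283, ∠ ≈ 86.25°
pole (1 + j305·0.001) = 1 + j0.305 → |·| ≈ 1.0455, ∠ ≈ 16.96°
|T| = 0.004 · 38.138 / (152.5 · 15.283 · 1.0455) ≈ 6.2606e-05
Gain = 20 log₁₀(6.2606e-05) ≈ -84.07 dB
∠T = (88.50°) − (89.62° + 86.25° + 16.96°) = -104.33°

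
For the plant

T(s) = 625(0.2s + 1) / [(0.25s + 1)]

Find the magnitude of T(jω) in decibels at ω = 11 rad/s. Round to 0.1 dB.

At ω = 11 rad/s:
zero (1 + j11·0.2) = 1 + j2.2 → |·| ≈ 2.4166, ∠ ≈ 65.56°
pole (1 + j11·0.25) = 1 + j2.75 → |·| ≈ 2.9262, ∠ ≈ 70.02°
|T| = 625 · 2.4166 / (2.9262) ≈ 516.16
Gain = 20 log₁₀(516.16) ≈ 54.26 dB

54.3 dB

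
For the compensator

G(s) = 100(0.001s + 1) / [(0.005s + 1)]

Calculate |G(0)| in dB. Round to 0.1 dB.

G(0) = 100 · 1 / 1 = 100
20 log₁₀(100) ≈ 40.00 dB

40.0 dB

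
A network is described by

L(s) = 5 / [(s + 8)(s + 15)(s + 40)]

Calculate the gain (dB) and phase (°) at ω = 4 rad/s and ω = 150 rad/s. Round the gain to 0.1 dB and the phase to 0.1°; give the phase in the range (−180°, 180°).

At s = jω = j4:
pole (s+8): 8 + j4 → |·| = √(8²+4²) = √80 ≈ 8.9443, ∠ = arctan(4/8) ≈ 26.57°
pole (s+15): 15 + j4 → |·| = √(15²+4²) = √241 ≈ 15.524, ∠ = arctan(4/15) ≈ 14.93°
pole (s+40): 40 + j4 → |·| = √(40²+4²) = √1616 ≈ 40.2, ∠ = arctan(4/40) ≈ 5.71°
|L| = 5 / 5581.8 ≈ 0.00089577
Gain = 20 log₁₀(0.00089577) ≈ -60.96 dB
∠L = 0.00° − 47.21° = -47.21°

At s = jω = j150:
pole (s+8): 8 + j150 → |·| = √(8²+150²) = √22564 ≈ 150.21, ∠ = arctan(150/8) ≈ 86.95°
pole (s+15): 15 + j150 → |·| = √(15²+150²) = √22725 ≈ 150.75, ∠ = arctan(150/15) ≈ 84.29°
pole (s+40): 40 + j150 → |·| = √(40²+150²) = √24100 ≈ 155.24, ∠ = arctan(150/40) ≈ 75.07°
|L| = 5 / 3.5153e+06 ≈ 1.4224e-06
Gain = 20 log₁₀(1.4224e-06) ≈ -116.94 dB
∠L = 0.00° − 246.31° = -246.31° ≡ 113.69° (principal value)

ω = 4: -61.0 dB, -47.2°; ω = 150: -116.9 dB, 113.7°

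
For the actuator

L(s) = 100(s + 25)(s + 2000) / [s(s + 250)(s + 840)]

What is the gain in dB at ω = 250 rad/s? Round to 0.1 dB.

At s = jω = j250:
zero (s+25): 25 + j250 → |·| = √(25²+250²) = √63125 ≈ 251.25, ∠ = arctan(250/25) ≈ 84.29°
zero (s+2000): 2000 + j250 → |·| = √(2000²+250²) = √4062500 ≈ 2015.6, ∠ = arctan(250/2000) ≈ 7.13°
pole (s+250): 250 + j250 → |·| = √(250²+250²) = √125000 ≈ 353.55, ∠ = arctan(250/250) ≈ 45.00°
pole (s+840): 840 + j250 → |·| = √(840²+250²) = √768100 ≈ 876.41, ∠ = arctan(250/840) ≈ 16.57°
pole at origin: |s| = 250, ∠ = 90.00° (in denominator)
|L| = 100 · 5.0642e+05 / 7.7464e+07 ≈ 0.65375
Gain = 20 log₁₀(0.65375) ≈ -3.69 dB

-3.7 dB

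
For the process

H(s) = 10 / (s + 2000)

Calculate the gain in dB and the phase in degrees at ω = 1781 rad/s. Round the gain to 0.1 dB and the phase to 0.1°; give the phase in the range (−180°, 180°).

-48.6 dB, -41.7°

Substitute s = j1781:
Numerator: 10 = 10 + j0
Denominator: (j1781) + 2000 = 2000 + j1781
|N| = √(10² + 0²) ≈ 10, ∠N ≈ 0.00°
|D| = √(2000² + 1781²) ≈ 2678.1, ∠D ≈ 41.69°
|H| = 10 / 2678.1 ≈ 0.003734
Gain = 20 log₁₀(0.003734) ≈ -48.56 dB
∠H = 0.00° − 41.69° = -41.69°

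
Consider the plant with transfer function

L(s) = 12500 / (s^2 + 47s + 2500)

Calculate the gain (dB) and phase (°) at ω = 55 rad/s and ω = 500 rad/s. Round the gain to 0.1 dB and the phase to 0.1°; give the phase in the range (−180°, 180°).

At s = jω = j55:
quadratic: (j55)² + 47·j55 + 2500 = -525 + j2585 → |·| ≈ 2637.8, ∠ ≈ 101.48°
|L| = 12500 / 2637.8 ≈ 4.7388
Gain = 20 log₁₀(4.7388) ≈ 13.51 dB
∠L = 0.00° − 101.48° = -101.48°

At s = jω = j500:
quadratic: (j500)² + 47·j500 + 2500 = -247500 + j23500 → |·| ≈ 2.4861e+05, ∠ ≈ 174.58°
|L| = 12500 / 2.4861e+05 ≈ 0.05028
Gain = 20 log₁₀(0.05028) ≈ -25.97 dB
∠L = 0.00° − 174.58° = -174.58°

ω = 55: 13.5 dB, -101.5°; ω = 500: -26.0 dB, -174.6°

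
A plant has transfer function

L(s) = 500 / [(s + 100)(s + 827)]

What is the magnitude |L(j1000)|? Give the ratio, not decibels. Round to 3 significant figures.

At s = jω = j1000:
pole (s+100): 100 + j1000 → |·| = √(100²+1000²) = √1010000 ≈ 1005, ∠ = arctan(1000/100) ≈ 84.29°
pole (s+827): 827 + j1000 → |·| = √(827²+1000²) = √1683929 ≈ 1297.7, ∠ = arctan(1000/827) ≈ 50.41°
|L| = 500 / 1.3042e+06 ≈ 0.00038338

0.000383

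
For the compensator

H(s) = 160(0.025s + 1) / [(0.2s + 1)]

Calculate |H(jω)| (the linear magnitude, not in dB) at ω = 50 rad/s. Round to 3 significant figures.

25.5

At ω = 50 rad/s:
zero (1 + j50·0.025) = 1 + j1.25 → |·| ≈ 1.6008, ∠ ≈ 51.34°
pole (1 + j50·0.2) = 1 + j10 → |·| ≈ 10.05, ∠ ≈ 84.29°
|H| = 160 · 1.6008 / (10.05) ≈ 25.485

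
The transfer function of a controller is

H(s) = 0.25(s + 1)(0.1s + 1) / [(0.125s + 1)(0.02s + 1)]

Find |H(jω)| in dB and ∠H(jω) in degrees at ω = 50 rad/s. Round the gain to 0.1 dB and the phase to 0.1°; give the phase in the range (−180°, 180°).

At ω = 50 rad/s:
zero (1 + j50·1) = 1 + j50 → |·| ≈ 50.01, ∠ ≈ 88.85°
zero (1 + j50·0.1) = 1 + j5 → |·| ≈ 5.099, ∠ ≈ 78.69°
pole (1 + j50·0.125) = 1 + j6.25 → |·| ≈ 6.3295, ∠ ≈ 80.91°
pole (1 + j50·0.02) = 1 + j1 → |·| ≈ 1.4142, ∠ ≈ 45.00°
|H| = 0.25 · 50.01 · 5.099 / (6.3295 · 1.4142) ≈ 7.122
Gain = 20 log₁₀(7.122) ≈ 17.05 dB
∠H = (88.85° + 78.69°) − (80.91° + 45.00°) = 41.63°

17.1 dB, 41.6°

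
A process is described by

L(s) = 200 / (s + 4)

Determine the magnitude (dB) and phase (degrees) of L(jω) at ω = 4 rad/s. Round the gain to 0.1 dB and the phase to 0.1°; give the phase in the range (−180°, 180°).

31.0 dB, -45.0°

Substitute s = j4:
Numerator: 200 = 200 + j0
Denominator: (j4) + 4 = 4 + j4
|N| = √(200² + 0²) ≈ 200, ∠N ≈ 0.00°
|D| = √(4² + 4²) ≈ 5.6569, ∠D ≈ 45.00°
|L| = 200 / 5.6569 ≈ 35.355
Gain = 20 log₁₀(35.355) ≈ 30.97 dB
∠L = 0.00° − 45.00° = -45.00°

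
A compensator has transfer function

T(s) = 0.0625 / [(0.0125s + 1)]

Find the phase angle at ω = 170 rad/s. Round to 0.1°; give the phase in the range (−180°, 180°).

-64.8°

At ω = 170 rad/s:
pole (1 + j170·0.0125) = 1 + j2.125 → |·| ≈ 2.3485, ∠ ≈ 64.80°
∠T = (0°) − (64.80°) = -64.80°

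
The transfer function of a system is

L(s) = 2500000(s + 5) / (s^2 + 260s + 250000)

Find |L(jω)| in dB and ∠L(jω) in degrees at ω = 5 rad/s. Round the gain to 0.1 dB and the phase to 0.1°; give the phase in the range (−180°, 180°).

At s = jω = j5:
zero (s+5): 5 + j5 → |·| = √(5²+5²) = √50 ≈ 7.0711, ∠ = arctan(5/5) ≈ 45.00°
quadratic: (j5)² + 260·j5 + 250000 = 249975 + j1300 → |·| ≈ 2.4998e+05, ∠ ≈ 0.30°
|L| = 2500000 · 7.0711 / 2.4998e+05 ≈ 70.717
Gain = 20 log₁₀(70.717) ≈ 36.99 dB
∠L = 45.00° − 0.30° = 44.70°

37.0 dB, 44.7°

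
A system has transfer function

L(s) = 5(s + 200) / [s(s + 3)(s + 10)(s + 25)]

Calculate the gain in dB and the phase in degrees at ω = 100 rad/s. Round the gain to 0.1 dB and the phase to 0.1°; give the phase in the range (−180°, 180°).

-99.3 dB, 48.0°

At s = jω = j100:
zero (s+200): 200 + j100 → |·| = √(200²+100²) = √50000 ≈ 223.61, ∠ = arctan(100/200) ≈ 26.57°
pole (s+3): 3 + j100 → |·| = √(3²+100²) = √10009 ≈ 100.04, ∠ = arctan(100/3) ≈ 88.28°
pole (s+10): 10 + j100 → |·| = √(10²+100²) = √10100 ≈ 100.5, ∠ = arctan(100/10) ≈ 84.29°
pole (s+25): 25 + j100 → |·| = √(25²+100²) = √10625 ≈ 103.08, ∠ = arctan(100/25) ≈ 75.96°
pole at origin: |s| = 100, ∠ = 90.00° (in denominator)
|L| = 5 · 223.61 / 1.0364e+08 ≈ 1.0788e-05
Gain = 20 log₁₀(1.0788e-05) ≈ -99.34 dB
∠L = 26.57° − 338.53° = -311.96° ≡ 48.04° (principal value)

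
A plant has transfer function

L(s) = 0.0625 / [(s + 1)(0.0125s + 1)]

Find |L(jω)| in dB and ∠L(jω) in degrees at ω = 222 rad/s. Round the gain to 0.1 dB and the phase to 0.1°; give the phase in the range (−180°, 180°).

At ω = 222 rad/s:
pole (1 + j222·1) = 1 + j222 → |·| ≈ 222, ∠ ≈ 89.74°
pole (1 + j222·0.0125) = 1 + j2.775 → |·| ≈ 2.9497, ∠ ≈ 70.18°
|L| = 0.0625 · 1 / (222 · 2.9497) ≈ 9.5444e-05
Gain = 20 log₁₀(9.5444e-05) ≈ -80.41 dB
∠L = (0°) − (89.74° + 70.18°) = -159.92°

-80.4 dB, -159.9°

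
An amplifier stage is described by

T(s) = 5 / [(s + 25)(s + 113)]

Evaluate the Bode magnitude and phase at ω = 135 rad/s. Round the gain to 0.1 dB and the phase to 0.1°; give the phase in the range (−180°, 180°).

At s = jω = j135:
pole (s+25): 25 + j135 → |·| = √(25²+135²) = √18850 ≈ 137.3, ∠ = arctan(135/25) ≈ 79.51°
pole (s+113): 113 + j135 → |·| = √(113²+135²) = √30994 ≈ 176.05, ∠ = arctan(135/113) ≈ 50.07°
|T| = 5 / 24172 ≈ 0.00020685
Gain = 20 log₁₀(0.00020685) ≈ -73.69 dB
∠T = 0.00° − 129.58° = -129.58°

-73.7 dB, -129.6°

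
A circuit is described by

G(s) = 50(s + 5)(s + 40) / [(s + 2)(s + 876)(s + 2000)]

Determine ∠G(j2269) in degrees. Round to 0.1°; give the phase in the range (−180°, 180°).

-28.6°

At s = jω = j2269:
zero (s+5): 5 + j2269 → |·| = √(5²+2269²) = √5148386 ≈ 2269, ∠ = arctan(2269/5) ≈ 89.87°
zero (s+40): 40 + j2269 → |·| = √(40²+2269²) = √5149961 ≈ 2269.4, ∠ = arctan(2269/40) ≈ 88.99°
pole (s+2): 2 + j2269 → |·| = √(2²+2269²) = √5148365 ≈ 2269, ∠ = arctan(2269/2) ≈ 89.95°
pole (s+876): 876 + j2269 → |·| = √(876²+2269²) = √5915737 ≈ 2432.2, ∠ = arctan(2269/876) ≈ 68.89°
pole (s+2000): 2000 + j2269 → |·| = √(2000²+2269²) = √9148361 ≈ 3024.6, ∠ = arctan(2269/2000) ≈ 48.61°
∠G = 178.86° − 207.45° = -28.59°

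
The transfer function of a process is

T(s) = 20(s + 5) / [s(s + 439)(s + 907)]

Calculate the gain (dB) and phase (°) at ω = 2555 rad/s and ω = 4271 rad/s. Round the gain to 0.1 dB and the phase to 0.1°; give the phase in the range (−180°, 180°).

ω = 2555: -110.9 dB, -150.8°; ω = 4271: -119.4 dB, -162.2°

At s = jω = j2555:
zero (s+5): 5 + j2555 → |·| = √(5²+2555²) = √6528050 ≈ 2555, ∠ = arctan(2555/5) ≈ 89.89°
pole (s+439): 439 + j2555 → |·| = √(439²+2555²) = √6720746 ≈ 2592.4, ∠ = arctan(2555/439) ≈ 80.25°
pole (s+907): 907 + j2555 → |·| = √(907²+2555²) = √7350674 ≈ 2711.2, ∠ = arctan(2555/907) ≈ 70.46°
pole at origin: |s| = 2555, ∠ = 90.00° (in denominator)
|T| = 20 · 2555 / 1.7958e+10 ≈ 2.8455e-06
Gain = 20 log₁₀(2.8455e-06) ≈ -110.92 dB
∠T = 89.89° − 240.71° = -150.82°

At s = jω = j4271:
zero (s+5): 5 + j4271 → |·| = √(5²+4271²) = √18241466 ≈ 4271, ∠ = arctan(4271/5) ≈ 89.93°
pole (s+439): 439 + j4271 → |·| = √(439²+4271²) = √18434162 ≈ 4293.5, ∠ = arctan(4271/439) ≈ 84.13°
pole (s+907): 907 + j4271 → |·| = √(907²+4271²) = √19064090 ≈ 4366.2, ∠ = arctan(4271/907) ≈ 78.01°
pole at origin: |s| = 4271, ∠ = 90.00° (in denominator)
|T| = 20 · 4271 / 8.0065e+10 ≈ 1.0669e-06
Gain = 20 log₁₀(1.0669e-06) ≈ -119.44 dB
∠T = 89.93° − 252.14° = -162.21°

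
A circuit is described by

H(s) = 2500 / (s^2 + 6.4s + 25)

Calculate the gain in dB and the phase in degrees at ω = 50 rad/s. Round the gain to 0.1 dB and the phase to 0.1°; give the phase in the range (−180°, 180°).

0.0 dB, -172.6°

At s = jω = j50:
quadratic: (j50)² + 6.4·j50 + 25 = -2475 + j320 → |·| ≈ 2495.6, ∠ ≈ 172.63°
|H| = 2500 / 2495.6 ≈ 1.0018
Gain = 20 log₁₀(1.0018) ≈ 0.02 dB
∠H = 0.00° − 172.63° = -172.63°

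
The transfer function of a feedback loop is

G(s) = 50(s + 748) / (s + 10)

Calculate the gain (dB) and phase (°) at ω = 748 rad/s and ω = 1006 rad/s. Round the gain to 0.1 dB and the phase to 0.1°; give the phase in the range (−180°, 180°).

At s = jω = j748:
zero (s+748): 748 + j748 → |·| = √(748²+748²) = √1119008 ≈ 1057.8, ∠ = arctan(748/748) ≈ 45.00°
pole (s+10): 10 + j748 → |·| = √(10²+748²) = √559604 ≈ 748.07, ∠ = arctan(748/10) ≈ 89.23°
|G| = 50 · 1057.8 / 748.07 ≈ 70.702
Gain = 20 log₁₀(70.702) ≈ 36.99 dB
∠G = 45.00° − 89.23° = -44.23°

At s = jω = j1006:
zero (s+748): 748 + j1006 → |·| = √(748²+1006²) = √1571540 ≈ 1253.6, ∠ = arctan(1006/748) ≈ 53.37°
pole (s+10): 10 + j1006 → |·| = √(10²+1006²) = √1012136 ≈ 1006, ∠ = arctan(1006/10) ≈ 89.43°
|G| = 50 · 1253.6 / 1006 ≈ 62.306
Gain = 20 log₁₀(62.306) ≈ 35.89 dB
∠G = 53.37° − 89.43° = -36.06°

ω = 748: 37.0 dB, -44.2°; ω = 1006: 35.9 dB, -36.1°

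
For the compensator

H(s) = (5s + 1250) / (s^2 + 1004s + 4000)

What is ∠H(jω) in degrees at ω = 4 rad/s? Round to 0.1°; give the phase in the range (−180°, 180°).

Substitute s = j4:
Numerator: 5(j4) + 1250 = 1250 + j20
Denominator: (j4)^2 + 1004(j4) + 4000 = 3984 + j4016
|N| = √(1250² + 20²) ≈ 1250.2, ∠N ≈ 0.92°
|D| = √(3984² + 4016²) ≈ 5656.9, ∠D ≈ 45.23°
∠H = 0.92° − 45.23° = -44.31°

-44.3°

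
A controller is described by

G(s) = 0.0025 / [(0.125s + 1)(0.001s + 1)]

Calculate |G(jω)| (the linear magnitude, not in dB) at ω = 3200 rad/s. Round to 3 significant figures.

1.86e-06

At ω = 3200 rad/s:
pole (1 + j3200·0.125) = 1 + j400 → |·| ≈ 400, ∠ ≈ 89.86°
pole (1 + j3200·0.001) = 1 + j3.2 → |·| ≈ 3.3526, ∠ ≈ 72.65°
|G| = 0.0025 · 1 / (400 · 3.3526) ≈ 1.8642e-06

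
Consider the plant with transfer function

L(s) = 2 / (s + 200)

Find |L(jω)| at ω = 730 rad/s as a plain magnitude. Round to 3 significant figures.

At s = jω = j730:
pole (s+200): 200 + j730 → |·| = √(200²+730²) = √572900 ≈ 756.9, ∠ = arctan(730/200) ≈ 74.68°
|L| = 2 / 756.9 ≈ 0.0026424

0.00264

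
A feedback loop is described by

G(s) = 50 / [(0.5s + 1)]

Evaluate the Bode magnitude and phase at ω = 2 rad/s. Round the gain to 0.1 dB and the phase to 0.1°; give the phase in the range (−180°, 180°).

At ω = 2 rad/s:
pole (1 + j2·0.5) = 1 + j1 → |·| ≈ 1.4142, ∠ ≈ 45.00°
|G| = 50 · 1 / (1.4142) ≈ 35.356
Gain = 20 log₁₀(35.356) ≈ 30.97 dB
∠G = (0°) − (45.00°) = -45.00°

31.0 dB, -45.0°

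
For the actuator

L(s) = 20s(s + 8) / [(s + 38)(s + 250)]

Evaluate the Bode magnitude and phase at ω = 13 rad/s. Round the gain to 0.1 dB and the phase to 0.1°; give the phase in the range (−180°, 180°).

-8.1 dB, 126.5°

At s = jω = j13:
zero (s+8): 8 + j13 → |·| = √(8²+13²) = √233 ≈ 15.264, ∠ = arctan(13/8) ≈ 58.39°
zero at origin: s = j13 → |·| = 13, ∠ = 90.00°
pole (s+38): 38 + j13 → |·| = √(38²+13²) = √1613 ≈ 40.162, ∠ = arctan(13/38) ≈ 18.89°
pole (s+250): 250 + j13 → |·| = √(250²+13²) = √62669 ≈ 250.34, ∠ = arctan(13/250) ≈ 2.98°
|L| = 20 · 198.43 / 10054 ≈ 0.39473
Gain = 20 log₁₀(0.39473) ≈ -8.07 dB
∠L = 148.39° − 21.87° = 126.52°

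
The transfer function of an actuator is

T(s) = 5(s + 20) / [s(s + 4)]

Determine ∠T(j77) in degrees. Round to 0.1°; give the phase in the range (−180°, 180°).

At s = jω = j77:
zero (s+20): 20 + j77 → |·| = √(20²+77²) = √6329 ≈ 79.555, ∠ = arctan(77/20) ≈ 75.44°
pole (s+4): 4 + j77 → |·| = √(4²+77²) = √5945 ≈ 77.104, ∠ = arctan(77/4) ≈ 87.03°
pole at origin: |s| = 77, ∠ = 90.00° (in denominator)
∠T = 75.44° − 177.03° = -101.59°

-101.6°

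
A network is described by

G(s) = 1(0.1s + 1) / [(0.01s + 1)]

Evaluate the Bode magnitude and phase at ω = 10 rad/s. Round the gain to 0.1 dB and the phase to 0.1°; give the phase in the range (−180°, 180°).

At ω = 10 rad/s:
zero (1 + j10·0.1) = 1 + j1 → |·| ≈ 1.4142, ∠ ≈ 45.00°
pole (1 + j10·0.01) = 1 + j0.1 → |·| ≈ 1.005, ∠ ≈ 5.71°
|G| = 1 · 1.4142 / (1.005) ≈ 1.4072
Gain = 20 log₁₀(1.4072) ≈ 2.97 dB
∠G = (45.00°) − (5.71°) = 39.29°

3.0 dB, 39.3°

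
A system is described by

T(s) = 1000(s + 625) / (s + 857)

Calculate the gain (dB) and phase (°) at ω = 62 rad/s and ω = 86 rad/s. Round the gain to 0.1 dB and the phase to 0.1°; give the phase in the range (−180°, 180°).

At s = jω = j62:
zero (s+625): 625 + j62 → |·| = √(625²+62²) = √394469 ≈ 628.07, ∠ = arctan(62/625) ≈ 5.67°
pole (s+857): 857 + j62 → |·| = √(857²+62²) = √738293 ≈ 859.24, ∠ = arctan(62/857) ≈ 4.14°
|T| = 1000 · 628.07 / 859.24 ≈ 730.96
Gain = 20 log₁₀(730.96) ≈ 57.28 dB
∠T = 5.67° − 4.14° = 1.53°

At s = jω = j86:
zero (s+625): 625 + j86 → |·| = √(625²+86²) = √398021 ≈ 630.89, ∠ = arctan(86/625) ≈ 7.83°
pole (s+857): 857 + j86 → |·| = √(857²+86²) = √741845 ≈ 861.3, ∠ = arctan(86/857) ≈ 5.73°
|T| = 1000 · 630.89 / 861.3 ≈ 732.49
Gain = 20 log₁₀(732.49) ≈ 57.30 dB
∠T = 7.83° − 5.73° = 2.10°

ω = 62: 57.3 dB, 1.5°; ω = 86: 57.3 dB, 2.1°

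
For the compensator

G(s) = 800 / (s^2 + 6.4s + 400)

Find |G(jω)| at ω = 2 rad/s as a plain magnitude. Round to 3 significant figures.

2.02

At s = jω = j2:
quadratic: (j2)² + 6.4·j2 + 400 = 396 + j12.8 → |·| ≈ 396.21, ∠ ≈ 1.85°
|G| = 800 / 396.21 ≈ 2.0191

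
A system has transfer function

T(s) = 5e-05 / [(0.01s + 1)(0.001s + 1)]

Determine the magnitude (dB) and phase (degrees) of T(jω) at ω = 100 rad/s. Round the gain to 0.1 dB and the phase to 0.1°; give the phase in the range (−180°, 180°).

-89.1 dB, -50.7°

At ω = 100 rad/s:
pole (1 + j100·0.01) = 1 + j1 → |·| ≈ 1.4142, ∠ ≈ 45.00°
pole (1 + j100·0.001) = 1 + j0.1 → |·| ≈ 1.005, ∠ ≈ 5.71°
|T| = 5e-05 · 1 / (1.4142 · 1.005) ≈ 3.518e-05
Gain = 20 log₁₀(3.518e-05) ≈ -89.07 dB
∠T = (0°) − (45.00° + 5.71°) = -50.71°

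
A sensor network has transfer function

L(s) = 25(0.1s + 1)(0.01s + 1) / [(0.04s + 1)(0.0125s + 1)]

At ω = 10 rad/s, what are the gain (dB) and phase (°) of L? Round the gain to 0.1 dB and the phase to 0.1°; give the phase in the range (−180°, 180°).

30.3 dB, 21.8°

At ω = 10 rad/s:
zero (1 + j10·0.1) = 1 + j1 → |·| ≈ 1.4142, ∠ ≈ 45.00°
zero (1 + j10·0.01) = 1 + j0.1 → |·| ≈ 1.005, ∠ ≈ 5.71°
pole (1 + j10·0.04) = 1 + j0.4 → |·| ≈ 1.077, ∠ ≈ 21.80°
pole (1 + j10·0.0125) = 1 + j0.125 → |·| ≈ 1.0078, ∠ ≈ 7.13°
|L| = 25 · 1.4142 · 1.005 / (1.077 · 1.0078) ≈ 32.736
Gain = 20 log₁₀(32.736) ≈ 30.30 dB
∠L = (45.00° + 5.71°) − (21.80° + 7.13°) = 21.78°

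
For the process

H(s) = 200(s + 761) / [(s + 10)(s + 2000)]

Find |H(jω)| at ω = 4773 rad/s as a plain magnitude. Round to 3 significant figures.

0.0391

At s = jω = j4773:
zero (s+761): 761 + j4773 → |·| = √(761²+4773²) = √23360650 ≈ 4833.3, ∠ = arctan(4773/761) ≈ 80.94°
pole (s+10): 10 + j4773 → |·| = √(10²+4773²) = √22781629 ≈ 4773, ∠ = arctan(4773/10) ≈ 89.88°
pole (s+2000): 2000 + j4773 → |·| = √(2000²+4773²) = √26781529 ≈ 5175.1, ∠ = arctan(4773/2000) ≈ 67.27°
|H| = 200 · 4833.3 / 2.4701e+07 ≈ 0.039134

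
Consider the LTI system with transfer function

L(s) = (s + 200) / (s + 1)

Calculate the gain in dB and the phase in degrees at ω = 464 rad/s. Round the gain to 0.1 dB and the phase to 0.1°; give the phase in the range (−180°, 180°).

0.7 dB, -23.2°

At s = jω = j464:
zero (s+200): 200 + j464 → |·| = √(200²+464²) = √255296 ≈ 505.27, ∠ = arctan(464/200) ≈ 66.68°
pole (s+1): 1 + j464 → |·| = √(1²+464²) = √215297 ≈ 464, ∠ = arctan(464/1) ≈ 89.88°
|L| = 1 · 505.27 / 464 ≈ 1.0889
Gain = 20 log₁₀(1.0889) ≈ 0.74 dB
∠L = 66.68° − 89.88° = -23.20°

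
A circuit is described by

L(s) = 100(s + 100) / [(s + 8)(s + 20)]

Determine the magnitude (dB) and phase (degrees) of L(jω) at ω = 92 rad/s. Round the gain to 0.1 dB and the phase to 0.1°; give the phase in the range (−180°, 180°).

3.9 dB, -120.2°

At s = jω = j92:
zero (s+100): 100 + j92 → |·| = √(100²+92²) = √18464 ≈ 135.88, ∠ = arctan(92/100) ≈ 42.61°
pole (s+8): 8 + j92 → |·| = √(8²+92²) = √8528 ≈ 92.347, ∠ = arctan(92/8) ≈ 85.03°
pole (s+20): 20 + j92 → |·| = √(20²+92²) = √8864 ≈ 94.149, ∠ = arctan(92/20) ≈ 77.74°
|L| = 100 · 135.88 / 8694.4 ≈ 1.5628
Gain = 20 log₁₀(1.5628) ≈ 3.88 dB
∠L = 42.61° − 162.77° = -120.16°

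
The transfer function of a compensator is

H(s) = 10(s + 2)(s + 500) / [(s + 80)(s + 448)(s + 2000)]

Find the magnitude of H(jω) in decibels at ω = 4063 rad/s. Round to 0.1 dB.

At s = jω = j4063:
zero (s+2): 2 + j4063 → |·| = √(2²+4063²) = √16507973 ≈ 4063, ∠ = arctan(4063/2) ≈ 89.97°
zero (s+500): 500 + j4063 → |·| = √(500²+4063²) = √16757969 ≈ 4093.6, ∠ = arctan(4063/500) ≈ 82.98°
pole (s+80): 80 + j4063 → |·| = √(80²+4063²) = √16514369 ≈ 4063.8, ∠ = arctan(4063/80) ≈ 88.87°
pole (s+448): 448 + j4063 → |·| = √(448²+4063²) = √16708673 ≈ 4087.6, ∠ = arctan(4063/448) ≈ 83.71°
pole (s+2000): 2000 + j4063 → |·| = √(2000²+4063²) = √20507969 ≈ 4528.6, ∠ = arctan(4063/2000) ≈ 63.79°
|H| = 10 · 1.6632e+07 / 7.5225e+10 ≈ 0.002211
Gain = 20 log₁₀(0.002211) ≈ -53.11 dB

-53.1 dB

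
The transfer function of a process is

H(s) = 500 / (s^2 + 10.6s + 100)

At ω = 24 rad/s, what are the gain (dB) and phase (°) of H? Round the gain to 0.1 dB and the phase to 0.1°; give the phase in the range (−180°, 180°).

At s = jω = j24:
quadratic: (j24)² + 10.6·j24 + 100 = -476 + j254.4 → |·| ≈ 539.72, ∠ ≈ 151.88°
|H| = 500 / 539.72 ≈ 0.92641
Gain = 20 log₁₀(0.92641) ≈ -0.66 dB
∠H = 0.00° − 151.88° = -151.88°

-0.7 dB, -151.9°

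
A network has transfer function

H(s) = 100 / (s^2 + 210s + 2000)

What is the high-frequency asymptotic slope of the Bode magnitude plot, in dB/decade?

-40 dB/decade

Each pole contributes −20 dB/decade at high frequency; each zero contributes +20 dB/decade.
Net: 0 zero(s) − 2 pole(s) → -40 dB/decade.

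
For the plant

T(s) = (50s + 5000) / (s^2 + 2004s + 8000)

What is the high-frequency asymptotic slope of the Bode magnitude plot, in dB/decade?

-20 dB/decade

Each pole contributes −20 dB/decade at high frequency; each zero contributes +20 dB/decade.
Net: 1 zero(s) − 2 pole(s) → -20 dB/decade.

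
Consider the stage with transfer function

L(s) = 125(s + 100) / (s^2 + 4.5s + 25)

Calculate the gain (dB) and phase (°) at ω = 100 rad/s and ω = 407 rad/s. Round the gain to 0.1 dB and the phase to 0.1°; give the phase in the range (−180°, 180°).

At s = jω = j100:
zero (s+100): 100 + j100 → |·| = √(100²+100²) = √20000 ≈ 141.42, ∠ = arctan(100/100) ≈ 45.00°
quadratic: (j100)² + 4.5·j100 + 25 = -9975 + j450 → |·| ≈ 9985.1, ∠ ≈ 177.42°
|L| = 125 · 141.42 / 9985.1 ≈ 1.7704
Gain = 20 log₁₀(1.7704) ≈ 4.96 dB
∠L = 45.00° − 177.42° = -132.42°

At s = jω = j407:
zero (s+100): 100 + j407 → |·| = √(100²+407²) = √175649 ≈ 419.1, ∠ = arctan(407/100) ≈ 76.20°
quadratic: (j407)² + 4.5·j407 + 25 = -165624 + j1831.5 → |·| ≈ 1.6563e+05, ∠ ≈ 179.37°
|L| = 125 · 419.1 / 1.6563e+05 ≈ 0.31629
Gain = 20 log₁₀(0.31629) ≈ -10.00 dB
∠L = 76.20° − 179.37° = -103.17°

ω = 100: 5.0 dB, -132.4°; ω = 407: -10.0 dB, -103.2°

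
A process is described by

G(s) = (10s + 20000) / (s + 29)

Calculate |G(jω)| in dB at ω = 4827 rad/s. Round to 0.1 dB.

20.7 dB

Substitute s = j4827:
Numerator: 10(j4827) + 20000 = 20000 + j48270
Denominator: (j4827) + 29 = 29 + j4827
|N| = √(20000² + 48270²) ≈ 52249, ∠N ≈ 67.49°
|D| = √(29² + 4827²) ≈ 4827.1, ∠D ≈ 89.66°
|G| = 52249 / 4827.1 ≈ 10.824
Gain = 20 log₁₀(10.824) ≈ 20.69 dB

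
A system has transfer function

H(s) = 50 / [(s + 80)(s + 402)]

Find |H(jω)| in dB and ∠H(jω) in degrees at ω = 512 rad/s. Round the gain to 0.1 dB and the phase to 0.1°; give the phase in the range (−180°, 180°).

-76.6 dB, -133.0°

At s = jω = j512:
pole (s+80): 80 + j512 → |·| = √(80²+512²) = √268544 ≈ 518.21, ∠ = arctan(512/80) ≈ 81.12°
pole (s+402): 402 + j512 → |·| = √(402²+512²) = √423748 ≈ 650.96, ∠ = arctan(512/402) ≈ 51.86°
|H| = 50 / 3.3733e+05 ≈ 0.00014822
Gain = 20 log₁₀(0.00014822) ≈ -76.58 dB
∠H = 0.00° − 132.98° = -132.98°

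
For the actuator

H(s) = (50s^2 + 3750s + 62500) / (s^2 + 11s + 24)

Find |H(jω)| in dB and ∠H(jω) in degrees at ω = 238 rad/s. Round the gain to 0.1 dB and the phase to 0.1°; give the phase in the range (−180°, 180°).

Substitute s = j238:
Numerator: 50(j238)^2 + 3750(j238) + 62500 = -2769700 + j892500
Denominator: (j238)^2 + 11(j238) + 24 = -56620 + j2618
|N| = √(2769700² + 892500²) ≈ 2.9099e+06, ∠N ≈ 162.14°
|D| = √(56620² + 2618²) ≈ 56680, ∠D ≈ 177.35°
|H| = 2.9099e+06 / 56680 ≈ 51.339
Gain = 20 log₁₀(51.339) ≈ 34.21 dB
∠H = 162.14° − 177.35° = -15.21°

34.2 dB, -15.2°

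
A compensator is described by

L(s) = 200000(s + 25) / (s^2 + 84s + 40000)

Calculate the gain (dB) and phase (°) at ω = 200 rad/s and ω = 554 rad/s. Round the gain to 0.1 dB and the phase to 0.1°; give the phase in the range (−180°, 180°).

At s = jω = j200:
zero (s+25): 25 + j200 → |·| = √(25²+200²) = √40625 ≈ 201.56, ∠ = arctan(200/25) ≈ 82.87°
quadratic: (j200)² + 84·j200 + 40000 = 0 + j16800 → |·| ≈ 16800, ∠ ≈ 90.00°
|L| = 200000 · 201.56 / 16800 ≈ 2399.5
Gain = 20 log₁₀(2399.5) ≈ 67.60 dB
∠L = 82.87° − 90.00° = -7.13°

At s = jω = j554:
zero (s+25): 25 + j554 → |·| = √(25²+554²) = √307541 ≈ 554.56, ∠ = arctan(554/25) ≈ 87.42°
quadratic: (j554)² + 84·j554 + 40000 = -266916 + j46536 → |·| ≈ 2.7094e+05, ∠ ≈ 170.11°
|L| = 200000 · 554.56 / 2.7094e+05 ≈ 409.36
Gain = 20 log₁₀(409.36) ≈ 52.24 dB
∠L = 87.42° − 170.11° = -82.69°

ω = 200: 67.6 dB, -7.1°; ω = 554: 52.2 dB, -82.7°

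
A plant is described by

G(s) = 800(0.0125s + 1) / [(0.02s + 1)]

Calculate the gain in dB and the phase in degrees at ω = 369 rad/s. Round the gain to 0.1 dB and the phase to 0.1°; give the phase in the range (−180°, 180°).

54.1 dB, -4.5°

At ω = 369 rad/s:
zero (1 + j369·0.0125) = 1 + j4.6125 → |·| ≈ 4.7197, ∠ ≈ 77.77°
pole (1 + j369·0.02) = 1 + j7.38 → |·| ≈ 7.4474, ∠ ≈ 82.28°
|G| = 800 · 4.7197 / (7.4474) ≈ 506.99
Gain = 20 log₁₀(506.99) ≈ 54.10 dB
∠G = (77.77°) − (82.28°) = -4.51°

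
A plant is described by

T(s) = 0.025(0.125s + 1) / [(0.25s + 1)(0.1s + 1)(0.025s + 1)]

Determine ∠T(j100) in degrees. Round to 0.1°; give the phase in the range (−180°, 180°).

At ω = 100 rad/s:
zero (1 + j100·0.125) = 1 + j12.5 → |·| ≈ 12.54, ∠ ≈ 85.43°
pole (1 + j100·0.25) = 1 + j25 → |·| ≈ 25.02, ∠ ≈ 87.71°
pole (1 + j100·0.1) = 1 + j10 → |·| ≈ 10.05, ∠ ≈ 84.29°
pole (1 + j100·0.025) = 1 + j2.5 → |·| ≈ 2.6926, ∠ ≈ 68.20°
∠T = (85.43°) − (87.71° + 84.29° + 68.20°) = -154.77°

-154.8°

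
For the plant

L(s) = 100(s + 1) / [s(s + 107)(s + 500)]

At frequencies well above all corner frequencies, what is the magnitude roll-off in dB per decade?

Each pole contributes −20 dB/decade at high frequency; each zero contributes +20 dB/decade.
Net: 1 zero(s) − 3 pole(s) → -40 dB/decade.

-40 dB/decade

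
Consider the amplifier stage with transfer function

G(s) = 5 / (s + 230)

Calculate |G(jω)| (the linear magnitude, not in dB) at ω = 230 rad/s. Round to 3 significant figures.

Substitute s = j230:
Numerator: 5 = 5 + j0
Denominator: (j230) + 230 = 230 + j230
|N| = √(5² + 0²) ≈ 5, ∠N ≈ 0.00°
|D| = √(230² + 230²) ≈ 325.27, ∠D ≈ 45.00°
|G| = 5 / 325.27 ≈ 0.015372

0.0154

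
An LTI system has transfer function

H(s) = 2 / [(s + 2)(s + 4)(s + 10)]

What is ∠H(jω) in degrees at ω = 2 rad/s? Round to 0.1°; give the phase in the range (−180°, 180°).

-82.9°

At s = jω = j2:
pole (s+2): 2 + j2 → |·| = √(2²+2²) = √8 ≈ 2.8284, ∠ = arctan(2/2) ≈ 45.00°
pole (s+4): 4 + j2 → |·| = √(4²+2²) = √20 ≈ 4.4721, ∠ = arctan(2/4) ≈ 26.57°
pole (s+10): 10 + j2 → |·| = √(10²+2²) = √104 ≈ 10.198, ∠ = arctan(2/10) ≈ 11.31°
∠H = 0.00° − 82.88° = -82.88°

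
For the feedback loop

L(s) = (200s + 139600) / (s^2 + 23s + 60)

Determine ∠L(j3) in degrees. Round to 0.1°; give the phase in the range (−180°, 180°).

-53.3°

Substitute s = j3:
Numerator: 200(j3) + 139600 = 139600 + j600
Denominator: (j3)^2 + 23(j3) + 60 = 51 + j69
|N| = √(139600² + 600²) ≈ 1.396e+05, ∠N ≈ 0.25°
|D| = √(51² + 69²) ≈ 85.802, ∠D ≈ 53.53°
∠L = 0.25° − 53.53° = -53.28°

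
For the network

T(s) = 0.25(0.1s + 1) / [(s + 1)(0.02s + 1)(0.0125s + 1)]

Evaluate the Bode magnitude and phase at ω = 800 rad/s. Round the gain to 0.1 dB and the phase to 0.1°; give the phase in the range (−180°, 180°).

At ω = 800 rad/s:
zero (1 + j800·0.1) = 1 + j80 → |·| ≈ 80.006, ∠ ≈ 89.28°
pole (1 + j800·1) = 1 + j800 → |·| ≈ 800, ∠ ≈ 89.93°
pole (1 + j800·0.02) = 1 + j16 → |·| ≈ 16.031, ∠ ≈ 86.42°
pole (1 + j800·0.0125) = 1 + j10 → |·| ≈ 10.05, ∠ ≈ 84.29°
|T| = 0.25 · 80.006 / (800 · 16.031 · 10.05) ≈ 0.00015518
Gain = 20 log₁₀(0.00015518) ≈ -76.18 dB
∠T = (89.28°) − (89.93° + 86.42° + 84.29°) = -171.36°

-76.2 dB, -171.4°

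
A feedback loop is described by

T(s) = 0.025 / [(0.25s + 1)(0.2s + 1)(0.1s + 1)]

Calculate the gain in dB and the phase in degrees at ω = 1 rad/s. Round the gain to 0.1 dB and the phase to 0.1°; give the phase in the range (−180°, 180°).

At ω = 1 rad/s:
pole (1 + j1·0.25) = 1 + j0.25 → |·| ≈ 1.0308, ∠ ≈ 14.04°
pole (1 + j1·0.2) = 1 + j0.2 → |·| ≈ 1.0198, ∠ ≈ 11.31°
pole (1 + j1·0.1) = 1 + j0.1 → |·| ≈ 1.005, ∠ ≈ 5.71°
|T| = 0.025 · 1 / (1.0308 · 1.0198 · 1.005) ≈ 0.023664
Gain = 20 log₁₀(0.023664) ≈ -32.52 dB
∠T = (0°) − (14.04° + 11.31° + 5.71°) = -31.06°

-32.5 dB, -31.1°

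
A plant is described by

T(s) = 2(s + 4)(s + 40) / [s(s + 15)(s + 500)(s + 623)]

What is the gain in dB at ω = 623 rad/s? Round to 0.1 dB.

-110.9 dB

At s = jω = j623:
zero (s+4): 4 + j623 → |·| = √(4²+623²) = √388145 ≈ 623.01, ∠ = arctan(623/4) ≈ 89.63°
zero (s+40): 40 + j623 → |·| = √(40²+623²) = √389729 ≈ 624.28, ∠ = arctan(623/40) ≈ 86.33°
pole (s+15): 15 + j623 → |·| = √(15²+623²) = √388354 ≈ 623.18, ∠ = arctan(623/15) ≈ 88.62°
pole (s+500): 500 + j623 → |·| = √(500²+623²) = √638129 ≈ 798.83, ∠ = arctan(623/500) ≈ 51.25°
pole (s+623): 623 + j623 → |·| = √(623²+623²) = √776258 ≈ 881.06, ∠ = arctan(623/623) ≈ 45.00°
pole at origin: |s| = 623, ∠ = 90.00° (in denominator)
|T| = 2 · 3.8893e+05 / 2.7325e+11 ≈ 2.8467e-06
Gain = 20 log₁₀(2.8467e-06) ≈ -110.91 dB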